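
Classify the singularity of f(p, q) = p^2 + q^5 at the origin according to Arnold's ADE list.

The Hessian of f at 0 is [[2, 0], [0, 0]] with rank 1, so corank 1. A Groebner basis of the Jacobian ideal J(f) in C{p,q} is {q^4, p}; counting standard monomials gives mu = 4. Corank 1: A-series; mu = 4 gives A_4.

A_4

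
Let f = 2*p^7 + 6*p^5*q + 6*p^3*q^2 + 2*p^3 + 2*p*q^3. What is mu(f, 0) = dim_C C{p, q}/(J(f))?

The Hessian of f at 0 is [[0, 0], [0, 0]] with rank 0, so corank 2. A Groebner basis of the Jacobian ideal J(f) in C{p,q} is {p^3, p*q^2, 3*p^2 + q^3}; counting standard monomials gives mu = 7. Corank 2; j^3 = 2*p^3 is a perfect cube, so E-series; the 4-jet and mu = 7 give E_7.

7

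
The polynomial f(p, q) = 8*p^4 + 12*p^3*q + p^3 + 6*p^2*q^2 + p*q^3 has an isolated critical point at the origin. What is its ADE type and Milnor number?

Type E_{7}, Milnor number mu = 7.

The Hessian of f at 0 is [[0, 0], [0, 0]] with rank 0, so corank 2. A Groebner basis of the Jacobian ideal J(f) in C{p,q} is {3*p^2/4 + q^4 + q^3/4, p^3, p^2*q - p^2/4 - q^3/12, p^2 + p*q^2 + q^3/3}; counting standard monomials gives mu = 7. Corank 2; j^3 = p^3 is a perfect cube, so E-series; the 4-jet and mu = 7 give E_7.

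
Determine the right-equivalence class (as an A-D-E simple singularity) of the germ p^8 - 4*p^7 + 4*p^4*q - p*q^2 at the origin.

D9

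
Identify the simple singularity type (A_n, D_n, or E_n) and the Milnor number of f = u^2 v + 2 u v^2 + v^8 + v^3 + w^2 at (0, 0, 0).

Type D_9, Milnor number mu = 9.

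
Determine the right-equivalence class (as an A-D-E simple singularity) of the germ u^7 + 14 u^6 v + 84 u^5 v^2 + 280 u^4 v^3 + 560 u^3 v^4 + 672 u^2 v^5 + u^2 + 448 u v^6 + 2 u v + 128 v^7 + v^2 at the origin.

A_6

The Hessian of f at 0 is [[2, 2], [2, 2]] with rank 1, so corank 1. A Groebner basis of the Jacobian ideal J(f) in C{u,v} is {v^6, u + v}; counting standard monomials gives mu = 6. Corank 1: A-series; mu = 6 gives A_6.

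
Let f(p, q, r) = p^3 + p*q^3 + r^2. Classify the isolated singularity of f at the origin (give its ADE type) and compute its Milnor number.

Type E7, Milnor number mu = 7.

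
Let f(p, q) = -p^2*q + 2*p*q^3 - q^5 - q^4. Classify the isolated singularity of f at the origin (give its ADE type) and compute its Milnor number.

The Hessian of f at 0 is [[0, 0], [0, 0]] with rank 0, so corank 2. A Groebner basis of the Jacobian ideal J(f) in C{p,q} is {p*q^2, -p*q + q^3, p^2 + 4*p*q}; counting standard monomials gives mu = 5. Corank 2; j^3 = -p^2*q has shape L^2 M (L != M), so D-series; mu = 5 gives D_5.

Type D5, Milnor number mu = 5.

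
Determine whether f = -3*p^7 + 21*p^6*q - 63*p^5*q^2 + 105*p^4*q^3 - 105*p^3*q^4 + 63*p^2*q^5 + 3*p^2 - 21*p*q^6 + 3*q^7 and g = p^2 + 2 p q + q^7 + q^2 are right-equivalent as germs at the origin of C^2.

Yes.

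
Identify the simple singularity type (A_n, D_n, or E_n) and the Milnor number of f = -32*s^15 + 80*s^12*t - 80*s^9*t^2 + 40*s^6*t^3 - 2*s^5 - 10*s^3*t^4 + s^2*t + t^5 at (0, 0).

The Hessian of f at 0 has rank 0. Corank 2; j^3 = s^2*t has shape L^2 M (L != M), so D-series; mu = 6 gives D_6.

Type D_{6}, Milnor number mu = 6.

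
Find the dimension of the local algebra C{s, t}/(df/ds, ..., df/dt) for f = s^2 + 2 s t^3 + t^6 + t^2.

1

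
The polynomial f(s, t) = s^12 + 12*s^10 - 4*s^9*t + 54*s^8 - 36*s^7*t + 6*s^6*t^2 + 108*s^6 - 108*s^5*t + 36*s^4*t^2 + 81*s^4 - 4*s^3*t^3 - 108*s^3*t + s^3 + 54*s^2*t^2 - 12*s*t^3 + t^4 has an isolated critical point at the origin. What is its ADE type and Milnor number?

The Hessian of f at 0 has rank 0. Corank 2; j^3 = s^3 is a perfect cube, so E-series; the 4-jet and mu = 6 give E_6.

Type E_6, Milnor number mu = 6.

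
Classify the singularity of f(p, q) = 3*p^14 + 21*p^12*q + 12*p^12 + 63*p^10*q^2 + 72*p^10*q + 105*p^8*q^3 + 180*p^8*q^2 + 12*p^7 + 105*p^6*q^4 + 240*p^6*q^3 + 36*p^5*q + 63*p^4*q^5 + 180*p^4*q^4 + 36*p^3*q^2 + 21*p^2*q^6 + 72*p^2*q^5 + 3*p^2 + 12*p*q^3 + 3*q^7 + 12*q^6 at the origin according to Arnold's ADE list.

A6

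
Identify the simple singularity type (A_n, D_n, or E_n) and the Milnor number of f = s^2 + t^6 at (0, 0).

The Hessian of f at 0 has rank 1. Corank 1: A-series; mu = 5 gives A_5.

Type A5, Milnor number mu = 5.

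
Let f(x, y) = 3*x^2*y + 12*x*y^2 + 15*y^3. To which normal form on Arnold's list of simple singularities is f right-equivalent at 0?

D_4

The Hessian of f at 0 is [[0, 0], [0, 0]] with rank 0, so corank 2. A Groebner basis of the Jacobian ideal J(f) in C{x,y} is {y^3, x^2 - y^2, x*y + 2*y^2}; counting standard monomials gives mu = 4. Corank 2; j^3 = 3*y*(x^2 + 4*x*y + 5*y^2) splits into three distinct lines over C (the quadratic factor has nonzero discriminant), so D_4.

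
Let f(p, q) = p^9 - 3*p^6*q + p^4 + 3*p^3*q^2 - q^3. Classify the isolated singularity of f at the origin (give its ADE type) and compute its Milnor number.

Type E_{6}, Milnor number mu = 6.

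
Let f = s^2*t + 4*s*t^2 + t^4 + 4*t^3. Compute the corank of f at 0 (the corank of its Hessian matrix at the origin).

2

The Hessian at 0 is [[0, 0], [0, 0]] of rank 0; hence corank 2.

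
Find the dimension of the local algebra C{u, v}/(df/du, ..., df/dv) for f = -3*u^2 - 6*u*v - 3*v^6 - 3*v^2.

The Hessian of f at 0 is [[-6, -6], [-6, -6]] with rank 1, so corank 1. A Groebner basis of the Jacobian ideal J(f) in C{u,v} is {v^5, u + v}; counting standard monomials gives mu = 5. Corank 1: A-series; mu = 5 gives A_5.

5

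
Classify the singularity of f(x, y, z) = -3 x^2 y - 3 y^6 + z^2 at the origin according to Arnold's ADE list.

The Hessian of f at 0 is [[0, 0, 0], [0, 0, 0], [0, 0, 2]] with rank 1, so corank 2. A Groebner basis of the Jacobian ideal J(f) in C{x,y,z} is {x^2/6 + y^5, x^3, x*y, z}; counting standard monomials gives mu = 7. Corank 2; j^3 = -3*x^2*y has shape L^2 M (L != M), so D-series; mu = 7 gives D_7.

D_{7}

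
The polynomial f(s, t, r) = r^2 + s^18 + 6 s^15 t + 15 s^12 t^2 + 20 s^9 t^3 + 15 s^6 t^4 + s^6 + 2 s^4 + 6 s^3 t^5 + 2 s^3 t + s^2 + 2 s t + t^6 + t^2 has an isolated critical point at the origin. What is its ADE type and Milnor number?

The Hessian of f at 0 has rank 2. Corank 1: A-series; mu = 5 gives A_5.

Type A5, Milnor number mu = 5.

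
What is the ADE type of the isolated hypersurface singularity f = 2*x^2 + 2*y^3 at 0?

The Hessian of f at 0 has rank 1. Corank 1: A-series; mu = 2 gives A_2.

A2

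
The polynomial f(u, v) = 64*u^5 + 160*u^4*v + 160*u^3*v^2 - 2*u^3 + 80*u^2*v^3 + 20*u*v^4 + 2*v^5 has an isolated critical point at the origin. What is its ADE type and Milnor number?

Type E_{8}, Milnor number mu = 8.

The Hessian of f at 0 has rank 0. Corank 2; j^3 = -2*u^3 is a perfect cube, so E-series; the 5-jet and mu = 8 give E_8.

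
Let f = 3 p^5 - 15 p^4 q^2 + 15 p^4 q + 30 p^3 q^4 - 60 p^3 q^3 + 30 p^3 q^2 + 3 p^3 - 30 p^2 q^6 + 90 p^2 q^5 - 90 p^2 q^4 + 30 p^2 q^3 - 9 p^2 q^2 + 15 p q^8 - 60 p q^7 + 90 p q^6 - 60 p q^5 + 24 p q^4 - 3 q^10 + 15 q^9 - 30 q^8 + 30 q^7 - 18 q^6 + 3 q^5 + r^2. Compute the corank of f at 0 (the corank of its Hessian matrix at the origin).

2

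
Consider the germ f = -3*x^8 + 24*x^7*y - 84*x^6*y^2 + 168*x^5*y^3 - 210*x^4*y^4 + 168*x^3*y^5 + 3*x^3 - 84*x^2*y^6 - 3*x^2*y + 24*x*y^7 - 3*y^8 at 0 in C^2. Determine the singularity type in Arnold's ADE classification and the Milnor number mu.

Type D_9, Milnor number mu = 9.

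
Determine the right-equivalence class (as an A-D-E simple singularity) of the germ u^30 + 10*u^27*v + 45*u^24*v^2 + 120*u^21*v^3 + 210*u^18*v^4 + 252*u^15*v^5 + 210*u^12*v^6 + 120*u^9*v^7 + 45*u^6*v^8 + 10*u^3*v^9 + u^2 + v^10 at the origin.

A_9

The Hessian of f at 0 is [[2, 0], [0, 0]] with rank 1, so corank 1. A Groebner basis of the Jacobian ideal J(f) in C{u,v} is {v^9, u}; counting standard monomials gives mu = 9. Corank 1: A-series; mu = 9 gives A_9.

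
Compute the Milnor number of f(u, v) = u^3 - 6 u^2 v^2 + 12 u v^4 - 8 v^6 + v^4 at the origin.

6

The Hessian of f at 0 is [[0, 0], [0, 0]] with rank 0, so corank 2. A Groebner basis of the Jacobian ideal J(f) in C{u,v} is {u^3, u^2*v, -u^2/4 + u*v^2, v^3}; counting standard monomials gives mu = 6. Corank 2; j^3 = u^3 is a perfect cube, so E-series; the 4-jet and mu = 6 give E_6.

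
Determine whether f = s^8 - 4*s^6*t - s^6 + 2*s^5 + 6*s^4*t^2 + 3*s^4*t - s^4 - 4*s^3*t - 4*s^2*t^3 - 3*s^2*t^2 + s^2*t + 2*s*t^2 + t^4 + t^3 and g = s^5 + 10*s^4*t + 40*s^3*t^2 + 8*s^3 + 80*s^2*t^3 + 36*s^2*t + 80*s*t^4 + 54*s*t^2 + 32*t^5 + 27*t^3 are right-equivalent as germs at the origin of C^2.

The Hessian of f at 0 has rank 0. Corank 2; j^3 = t*(s + t)^2 has shape L^2 M (L != M), so D-series; mu = 5 gives D_5. The Hessian of g at 0 has rank 0. Corank 2; j^3 = (2*s + 3*t)^3 is a perfect cube, so E-series; the 5-jet and mu = 8 give E_8. f is D_5 but g is E_8, hence not right-equivalent.

No.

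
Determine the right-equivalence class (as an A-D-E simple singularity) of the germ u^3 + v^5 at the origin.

The Hessian of f at 0 has rank 0. Corank 2; j^3 = u^3 is a perfect cube, so E-series; the 5-jet and mu = 8 give E_8.

E8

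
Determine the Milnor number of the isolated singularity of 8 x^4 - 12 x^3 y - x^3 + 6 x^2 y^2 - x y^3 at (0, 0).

7

The Hessian of f at 0 is [[0, 0], [0, 0]] with rank 0, so corank 2. A Groebner basis of the Jacobian ideal J(f) in C{x,y} is {3*x^2/4 + y^4 + y^3/4, x^3, x^2*y - x^2/4 - y^3/12, -x^2 + x*y^2 - y^3/3}; counting standard monomials gives mu = 7. Corank 2; j^3 = -x^3 is a perfect cube, so E-series; the 4-jet and mu = 7 give E_7.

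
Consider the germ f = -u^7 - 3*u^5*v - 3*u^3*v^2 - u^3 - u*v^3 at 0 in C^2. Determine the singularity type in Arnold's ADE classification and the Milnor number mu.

The Hessian of f at 0 is [[0, 0], [0, 0]] with rank 0, so corank 2. A Groebner basis of the Jacobian ideal J(f) in C{u,v} is {u^3, u*v^2, 3*u^2 + v^3}; counting standard monomials gives mu = 7. Corank 2; j^3 = -u^3 is a perfect cube, so E-series; the 4-jet and mu = 7 give E_7.

Type E_{7}, Milnor number mu = 7.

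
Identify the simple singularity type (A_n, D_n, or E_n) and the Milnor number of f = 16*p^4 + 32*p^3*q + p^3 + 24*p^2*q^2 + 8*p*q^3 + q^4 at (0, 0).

The Hessian of f at 0 has rank 0. Corank 2; j^3 = p^3 is a perfect cube, so E-series; the 4-jet and mu = 6 give E_6.

Type E6, Milnor number mu = 6.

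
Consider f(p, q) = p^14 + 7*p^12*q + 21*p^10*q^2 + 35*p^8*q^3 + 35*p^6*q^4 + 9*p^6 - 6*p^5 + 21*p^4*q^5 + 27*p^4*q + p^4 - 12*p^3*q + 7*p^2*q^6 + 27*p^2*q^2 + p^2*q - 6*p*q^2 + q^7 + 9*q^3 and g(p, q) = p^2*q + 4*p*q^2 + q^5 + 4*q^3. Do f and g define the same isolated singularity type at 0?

No.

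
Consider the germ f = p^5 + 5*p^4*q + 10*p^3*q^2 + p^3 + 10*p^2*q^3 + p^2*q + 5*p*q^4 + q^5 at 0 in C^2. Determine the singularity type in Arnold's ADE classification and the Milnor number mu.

Type D6, Milnor number mu = 6.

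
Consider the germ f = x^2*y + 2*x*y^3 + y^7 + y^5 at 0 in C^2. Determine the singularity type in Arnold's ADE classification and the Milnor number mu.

Type D_8, Milnor number mu = 8.

The Hessian of f at 0 has rank 0. Corank 2; j^3 = x^2*y has shape L^2 M (L != M), so D-series; mu = 8 gives D_8.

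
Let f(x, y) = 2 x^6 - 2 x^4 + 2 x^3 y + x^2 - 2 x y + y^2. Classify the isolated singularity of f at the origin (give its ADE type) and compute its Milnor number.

The Hessian of f at 0 is [[2, -2], [-2, 2]] with rank 1, so corank 1. A Groebner basis of the Jacobian ideal J(f) in C{x,y} is {x*y^2 - x + y, -x + y^3 + y, x^2 - 2*x*y + y^2}; counting standard monomials gives mu = 5. Corank 1: A-series; mu = 5 gives A_5.

Type A_5, Milnor number mu = 5.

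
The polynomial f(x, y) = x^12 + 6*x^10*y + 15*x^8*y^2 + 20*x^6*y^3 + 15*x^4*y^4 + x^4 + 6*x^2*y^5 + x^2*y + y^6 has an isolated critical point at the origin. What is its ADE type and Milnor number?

Type D_7, Milnor number mu = 7.

The Hessian of f at 0 has rank 0. Corank 2; j^3 = x^2*y has shape L^2 M (L != M), so D-series; mu = 7 gives D_7.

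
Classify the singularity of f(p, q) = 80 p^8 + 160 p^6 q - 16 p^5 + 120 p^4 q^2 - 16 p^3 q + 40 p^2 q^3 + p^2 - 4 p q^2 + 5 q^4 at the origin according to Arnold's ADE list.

A_{3}

The Hessian of f at 0 is [[2, 0], [0, 0]] with rank 1, so corank 1. A Groebner basis of the Jacobian ideal J(f) in C{p,q} is {p^2, p*q, -p/2 + q^2}; counting standard monomials gives mu = 3. Corank 1: A-series; mu = 3 gives A_3.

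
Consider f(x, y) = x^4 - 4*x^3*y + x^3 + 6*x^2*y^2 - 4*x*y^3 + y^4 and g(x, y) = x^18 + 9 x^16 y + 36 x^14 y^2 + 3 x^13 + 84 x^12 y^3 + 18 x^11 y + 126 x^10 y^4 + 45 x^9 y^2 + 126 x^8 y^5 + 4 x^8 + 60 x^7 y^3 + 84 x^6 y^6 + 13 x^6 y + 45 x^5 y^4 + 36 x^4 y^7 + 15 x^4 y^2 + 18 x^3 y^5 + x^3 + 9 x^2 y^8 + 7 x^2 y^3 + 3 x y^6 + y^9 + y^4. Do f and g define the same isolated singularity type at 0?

Yes.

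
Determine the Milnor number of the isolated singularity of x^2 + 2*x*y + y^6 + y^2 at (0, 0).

5

The Hessian of f at 0 has rank 1. Corank 1: A-series; mu = 5 gives A_5.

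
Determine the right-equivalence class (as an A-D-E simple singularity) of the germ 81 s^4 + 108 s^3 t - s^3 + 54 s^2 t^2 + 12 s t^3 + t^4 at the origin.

E_6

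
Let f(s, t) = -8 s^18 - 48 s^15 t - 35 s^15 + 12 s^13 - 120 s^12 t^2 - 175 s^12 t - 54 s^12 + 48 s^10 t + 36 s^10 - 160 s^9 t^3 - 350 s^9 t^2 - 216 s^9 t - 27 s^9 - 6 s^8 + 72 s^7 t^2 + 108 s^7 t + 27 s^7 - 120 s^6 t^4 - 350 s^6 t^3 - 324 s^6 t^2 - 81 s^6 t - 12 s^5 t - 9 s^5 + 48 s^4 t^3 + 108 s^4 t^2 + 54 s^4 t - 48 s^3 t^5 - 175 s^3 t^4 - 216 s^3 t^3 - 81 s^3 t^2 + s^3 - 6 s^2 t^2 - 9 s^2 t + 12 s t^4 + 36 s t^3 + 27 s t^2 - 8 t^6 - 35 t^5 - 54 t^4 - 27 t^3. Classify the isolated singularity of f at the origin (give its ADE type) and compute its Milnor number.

Type E_8, Milnor number mu = 8.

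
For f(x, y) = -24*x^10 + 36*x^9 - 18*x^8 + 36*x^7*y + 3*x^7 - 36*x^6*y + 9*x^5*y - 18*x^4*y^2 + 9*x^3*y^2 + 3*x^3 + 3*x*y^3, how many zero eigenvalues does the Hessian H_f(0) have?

Hessian at 0 has rank 0.

2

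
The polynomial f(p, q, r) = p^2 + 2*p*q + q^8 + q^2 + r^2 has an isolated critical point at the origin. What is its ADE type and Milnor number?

Type A_7, Milnor number mu = 7.

The Hessian of f at 0 is [[2, 2, 0], [2, 2, 0], [0, 0, 2]] with rank 2, so corank 1. A Groebner basis of the Jacobian ideal J(f) in C{p,q,r} is {q^7, p + q, r}; counting standard monomials gives mu = 7. Corank 1: A-series; mu = 7 gives A_7.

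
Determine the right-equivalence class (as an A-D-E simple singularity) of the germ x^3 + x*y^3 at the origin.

E_{7}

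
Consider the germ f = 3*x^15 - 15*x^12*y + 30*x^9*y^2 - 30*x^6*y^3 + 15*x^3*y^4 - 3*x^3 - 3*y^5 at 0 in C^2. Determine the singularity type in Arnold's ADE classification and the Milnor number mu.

Type E_{8}, Milnor number mu = 8.

The Hessian of f at 0 is [[0, 0], [0, 0]] with rank 0, so corank 2. A Groebner basis of the Jacobian ideal J(f) in C{x,y} is {y^4, x^2}; counting standard monomials gives mu = 8. Corank 2; j^3 = -3*x^3 is a perfect cube, so E-series; the 5-jet and mu = 8 give E_8.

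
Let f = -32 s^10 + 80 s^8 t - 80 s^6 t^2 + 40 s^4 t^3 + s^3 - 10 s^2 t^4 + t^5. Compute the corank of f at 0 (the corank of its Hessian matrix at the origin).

2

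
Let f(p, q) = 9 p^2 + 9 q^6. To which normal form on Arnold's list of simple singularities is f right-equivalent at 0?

The Hessian of f at 0 has rank 1. Corank 1: A-series; mu = 5 gives A_5.

A5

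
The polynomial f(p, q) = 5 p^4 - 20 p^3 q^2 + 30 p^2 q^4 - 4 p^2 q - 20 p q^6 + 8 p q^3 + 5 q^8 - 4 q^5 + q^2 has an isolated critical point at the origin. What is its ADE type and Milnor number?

Type A3, Milnor number mu = 3.

The Hessian of f at 0 is [[0, 0], [0, 2]] with rank 1, so corank 1. A Groebner basis of the Jacobian ideal J(f) in C{p,q} is {p^2 - q/2, p*q, q^2}; counting standard monomials gives mu = 3. Corank 1: A-series; mu = 3 gives A_3.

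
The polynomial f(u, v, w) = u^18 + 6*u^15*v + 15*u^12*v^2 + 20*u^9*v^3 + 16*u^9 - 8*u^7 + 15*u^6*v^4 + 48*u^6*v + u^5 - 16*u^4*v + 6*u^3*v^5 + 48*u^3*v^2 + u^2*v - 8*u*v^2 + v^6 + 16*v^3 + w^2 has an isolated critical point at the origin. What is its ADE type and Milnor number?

Type D7, Milnor number mu = 7.

The Hessian of f at 0 has rank 1. Corank 2; j^3 = v*(u - 4*v)^2 has shape L^2 M (L != M), so D-series; mu = 7 gives D_7.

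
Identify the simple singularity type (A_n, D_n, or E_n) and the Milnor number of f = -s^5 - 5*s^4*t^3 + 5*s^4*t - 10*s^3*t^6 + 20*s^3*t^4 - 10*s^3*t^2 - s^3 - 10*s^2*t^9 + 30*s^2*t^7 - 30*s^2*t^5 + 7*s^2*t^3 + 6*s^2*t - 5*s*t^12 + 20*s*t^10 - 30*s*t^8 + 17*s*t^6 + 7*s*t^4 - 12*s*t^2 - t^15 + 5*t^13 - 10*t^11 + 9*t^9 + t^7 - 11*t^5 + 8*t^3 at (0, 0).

The Hessian of f at 0 has rank 0. Corank 2; j^3 = -(s - 2*t)^3 is a perfect cube, so E-series; the 5-jet and mu = 8 give E_8.

Type E8, Milnor number mu = 8.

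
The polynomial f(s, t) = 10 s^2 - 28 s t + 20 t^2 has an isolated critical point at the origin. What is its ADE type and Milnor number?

Type A_{1}, Milnor number mu = 1.

The Hessian of f at 0 is [[20, -28], [-28, 40]] with rank 2, so corank 0. A Groebner basis of the Jacobian ideal J(f) in C{s,t} is {s, t}; counting standard monomials gives mu = 1. Corank 0: nondegenerate Morse point, so A_1.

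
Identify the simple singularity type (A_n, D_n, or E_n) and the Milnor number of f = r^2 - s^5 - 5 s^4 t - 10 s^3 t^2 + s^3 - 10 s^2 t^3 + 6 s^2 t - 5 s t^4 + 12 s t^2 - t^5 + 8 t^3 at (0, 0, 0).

Type E_{8}, Milnor number mu = 8.

The Hessian of f at 0 has rank 1. Corank 2; j^3 = (s + 2*t)^3 is a perfect cube, so E-series; the 5-jet and mu = 8 give E_8.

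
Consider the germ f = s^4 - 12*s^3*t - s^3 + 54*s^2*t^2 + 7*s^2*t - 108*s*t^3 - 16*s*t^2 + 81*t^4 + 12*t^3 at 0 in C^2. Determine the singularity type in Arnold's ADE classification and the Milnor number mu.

The Hessian of f at 0 has rank 0. Corank 2; j^3 = -(s - 3*t)*(s - 2*t)^2 has shape L^2 M (L != M), so D-series; mu = 5 gives D_5.

Type D_{5}, Milnor number mu = 5.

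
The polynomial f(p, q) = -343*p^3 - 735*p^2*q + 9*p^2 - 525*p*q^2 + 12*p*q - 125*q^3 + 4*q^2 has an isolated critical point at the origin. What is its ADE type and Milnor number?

Type A_2, Milnor number mu = 2.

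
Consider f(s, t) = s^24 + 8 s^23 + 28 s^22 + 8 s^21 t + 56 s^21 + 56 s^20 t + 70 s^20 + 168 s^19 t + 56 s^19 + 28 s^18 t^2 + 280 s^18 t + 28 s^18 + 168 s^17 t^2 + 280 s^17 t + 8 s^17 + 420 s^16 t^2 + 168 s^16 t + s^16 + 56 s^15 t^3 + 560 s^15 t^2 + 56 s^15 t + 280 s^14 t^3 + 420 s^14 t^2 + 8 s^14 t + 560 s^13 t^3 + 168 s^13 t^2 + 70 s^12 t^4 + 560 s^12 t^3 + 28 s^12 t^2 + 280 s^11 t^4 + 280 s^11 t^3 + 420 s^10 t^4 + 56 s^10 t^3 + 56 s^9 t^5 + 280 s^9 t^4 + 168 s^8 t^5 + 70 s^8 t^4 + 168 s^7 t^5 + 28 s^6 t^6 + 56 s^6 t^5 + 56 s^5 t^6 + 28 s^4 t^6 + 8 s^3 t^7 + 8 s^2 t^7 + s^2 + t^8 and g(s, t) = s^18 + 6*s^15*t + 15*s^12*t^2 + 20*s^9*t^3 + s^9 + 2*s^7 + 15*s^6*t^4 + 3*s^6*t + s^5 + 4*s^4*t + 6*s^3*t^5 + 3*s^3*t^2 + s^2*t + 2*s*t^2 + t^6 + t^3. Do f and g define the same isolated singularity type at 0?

No.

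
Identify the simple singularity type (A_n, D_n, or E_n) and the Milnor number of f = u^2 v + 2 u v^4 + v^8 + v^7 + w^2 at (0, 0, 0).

Type D_{9}, Milnor number mu = 9.

The Hessian of f at 0 has rank 1. Corank 2; j^3 = u^2*v has shape L^2 M (L != M), so D-series; mu = 9 gives D_9.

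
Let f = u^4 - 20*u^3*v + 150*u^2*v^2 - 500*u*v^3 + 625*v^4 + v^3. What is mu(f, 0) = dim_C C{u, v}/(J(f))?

The Hessian of f at 0 has rank 0. Corank 2; j^3 = v^3 is a perfect cube, so E-series; the 4-jet and mu = 6 give E_6.

6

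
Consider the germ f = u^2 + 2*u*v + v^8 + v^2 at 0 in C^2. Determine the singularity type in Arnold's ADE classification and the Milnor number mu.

The Hessian of f at 0 has rank 1. Corank 1: A-series; mu = 7 gives A_7.

Type A7, Milnor number mu = 7.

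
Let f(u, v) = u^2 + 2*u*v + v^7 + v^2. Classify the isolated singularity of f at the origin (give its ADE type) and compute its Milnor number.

Type A6, Milnor number mu = 6.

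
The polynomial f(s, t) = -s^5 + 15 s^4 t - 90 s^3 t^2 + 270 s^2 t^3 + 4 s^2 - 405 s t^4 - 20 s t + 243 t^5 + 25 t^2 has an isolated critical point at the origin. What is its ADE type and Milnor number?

The Hessian of f at 0 has rank 1. Corank 1: A-series; mu = 4 gives A_4.

Type A4, Milnor number mu = 4.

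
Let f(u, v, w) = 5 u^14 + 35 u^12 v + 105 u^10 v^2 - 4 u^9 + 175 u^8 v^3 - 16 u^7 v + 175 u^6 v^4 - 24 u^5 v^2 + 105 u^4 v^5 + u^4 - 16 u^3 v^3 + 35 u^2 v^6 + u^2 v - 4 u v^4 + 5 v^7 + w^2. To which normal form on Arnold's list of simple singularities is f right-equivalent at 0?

D8

The Hessian of f at 0 has rank 1. Corank 2; j^3 = u^2*v has shape L^2 M (L != M), so D-series; mu = 8 gives D_8.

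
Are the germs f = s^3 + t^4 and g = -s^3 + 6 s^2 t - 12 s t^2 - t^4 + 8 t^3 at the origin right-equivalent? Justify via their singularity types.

The Hessian of f at 0 has rank 0. Corank 2; j^3 = s^3 is a perfect cube, so E-series; the 4-jet and mu = 6 give E_6. The Hessian of g at 0 has rank 0. Corank 2; j^3 = -(s - 2*t)^3 is a perfect cube, so E-series; the 4-jet and mu = 6 give E_6. Both have type E_6, hence right-equivalent.

Yes.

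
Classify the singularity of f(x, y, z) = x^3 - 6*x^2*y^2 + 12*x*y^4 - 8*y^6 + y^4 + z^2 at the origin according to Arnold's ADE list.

E_{6}

The Hessian of f at 0 has rank 1. Corank 2; j^3 = x^3 is a perfect cube, so E-series; the 4-jet and mu = 6 give E_6.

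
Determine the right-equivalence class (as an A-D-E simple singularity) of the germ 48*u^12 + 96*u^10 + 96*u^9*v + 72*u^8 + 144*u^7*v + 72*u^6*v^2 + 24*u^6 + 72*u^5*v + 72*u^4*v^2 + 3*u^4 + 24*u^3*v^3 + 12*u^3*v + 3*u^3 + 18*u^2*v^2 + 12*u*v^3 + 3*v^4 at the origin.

The Hessian of f at 0 is [[0, 0], [0, 0]] with rank 0, so corank 2. A Groebner basis of the Jacobian ideal J(f) in C{u,v} is {v^4, u*v^2 + v^3/3, u^2}; counting standard monomials gives mu = 6. Corank 2; j^3 = 3*u^3 is a perfect cube, so E-series; the 4-jet and mu = 6 give E_6.

E_6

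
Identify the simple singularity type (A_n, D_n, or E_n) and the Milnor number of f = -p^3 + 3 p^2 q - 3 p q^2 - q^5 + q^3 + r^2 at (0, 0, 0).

Type E_{8}, Milnor number mu = 8.

The Hessian of f at 0 has rank 1. Corank 2; j^3 = -(p - q)^3 is a perfect cube, so E-series; the 5-jet and mu = 8 give E_8.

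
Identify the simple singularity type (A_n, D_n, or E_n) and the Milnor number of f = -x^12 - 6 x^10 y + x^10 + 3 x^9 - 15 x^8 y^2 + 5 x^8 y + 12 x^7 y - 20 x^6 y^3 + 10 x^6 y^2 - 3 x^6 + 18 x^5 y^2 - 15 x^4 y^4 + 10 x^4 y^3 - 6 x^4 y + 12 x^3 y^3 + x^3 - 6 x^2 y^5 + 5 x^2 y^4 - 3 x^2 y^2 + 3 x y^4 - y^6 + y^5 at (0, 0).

Type E_{8}, Milnor number mu = 8.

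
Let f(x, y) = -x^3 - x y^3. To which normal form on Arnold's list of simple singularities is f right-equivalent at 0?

The Hessian of f at 0 has rank 0. Corank 2; j^3 = -x^3 is a perfect cube, so E-series; the 4-jet and mu = 7 give E_7.

E_{7}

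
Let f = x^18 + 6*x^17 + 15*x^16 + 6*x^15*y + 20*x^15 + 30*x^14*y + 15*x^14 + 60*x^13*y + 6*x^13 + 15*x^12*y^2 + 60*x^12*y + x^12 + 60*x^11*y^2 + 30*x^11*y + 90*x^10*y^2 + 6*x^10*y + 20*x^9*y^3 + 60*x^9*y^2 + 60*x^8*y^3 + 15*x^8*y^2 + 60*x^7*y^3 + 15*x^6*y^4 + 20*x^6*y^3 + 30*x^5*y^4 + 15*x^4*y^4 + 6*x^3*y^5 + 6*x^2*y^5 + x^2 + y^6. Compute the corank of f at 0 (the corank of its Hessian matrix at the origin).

1

Hessian at 0 has rank 1.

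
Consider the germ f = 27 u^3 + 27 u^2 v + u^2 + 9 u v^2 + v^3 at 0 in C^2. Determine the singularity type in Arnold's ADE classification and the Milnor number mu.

Type A2, Milnor number mu = 2.

The Hessian of f at 0 has rank 1. Corank 1: A-series; mu = 2 gives A_2.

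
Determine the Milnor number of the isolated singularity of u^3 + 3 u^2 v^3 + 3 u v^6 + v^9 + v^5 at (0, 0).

8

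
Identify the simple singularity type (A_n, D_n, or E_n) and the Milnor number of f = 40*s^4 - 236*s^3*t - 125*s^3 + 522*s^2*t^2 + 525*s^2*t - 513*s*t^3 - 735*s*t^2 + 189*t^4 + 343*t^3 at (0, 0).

The Hessian of f at 0 has rank 0. Corank 2; j^3 = -(5*s - 7*t)^3 is a perfect cube, so E-series; the 4-jet and mu = 7 give E_7.

Type E_{7}, Milnor number mu = 7.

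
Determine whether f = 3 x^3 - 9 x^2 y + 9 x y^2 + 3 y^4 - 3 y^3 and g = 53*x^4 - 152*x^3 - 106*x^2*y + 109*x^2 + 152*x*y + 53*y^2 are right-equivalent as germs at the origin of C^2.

No.

The Hessian of f at 0 is [[0, 0], [0, 0]] with rank 0, so corank 2. A Groebner basis of the Jacobian ideal J(f) in C{x,y} is {y^3, x^2 - 2*x*y + y^2}; counting standard monomials gives mu = 6. Corank 2; j^3 = 3*(x - y)^3 is a perfect cube, so E-series; the 4-jet and mu = 6 give E_6. The Hessian of g at 0 is [[218, 152], [152, 106]] with rank 2, so corank 0. A Groebner basis of the Jacobian ideal J(g) in C{x,y} is {x, y}; counting standard monomials gives mu = 1. Corank 0: nondegenerate Morse point, so A_1. f is E_6 but g is A_1, hence not right-equivalent.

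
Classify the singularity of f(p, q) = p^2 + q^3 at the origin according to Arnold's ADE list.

A_{2}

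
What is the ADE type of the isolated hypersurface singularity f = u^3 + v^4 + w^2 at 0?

The Hessian of f at 0 has rank 1. Corank 2; j^3 = u^3 is a perfect cube, so E-series; the 4-jet and mu = 6 give E_6.

E6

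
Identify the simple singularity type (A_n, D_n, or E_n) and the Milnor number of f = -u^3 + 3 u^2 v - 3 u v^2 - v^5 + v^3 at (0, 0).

The Hessian of f at 0 is [[0, 0], [0, 0]] with rank 0, so corank 2. A Groebner basis of the Jacobian ideal J(f) in C{u,v} is {v^4, u^2 - 2*u*v + v^2}; counting standard monomials gives mu = 8. Corank 2; j^3 = -(u - v)^3 is a perfect cube, so E-series; the 5-jet and mu = 8 give E_8.

Type E8, Milnor number mu = 8.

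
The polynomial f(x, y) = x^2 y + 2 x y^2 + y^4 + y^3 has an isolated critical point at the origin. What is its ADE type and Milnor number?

Type D_5, Milnor number mu = 5.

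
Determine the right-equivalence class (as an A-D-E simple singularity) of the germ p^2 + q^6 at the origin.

A5

The Hessian of f at 0 has rank 1. Corank 1: A-series; mu = 5 gives A_5.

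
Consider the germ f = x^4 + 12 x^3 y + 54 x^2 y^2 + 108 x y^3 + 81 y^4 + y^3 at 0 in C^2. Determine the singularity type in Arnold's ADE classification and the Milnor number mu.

The Hessian of f at 0 has rank 0. Corank 2; j^3 = y^3 is a perfect cube, so E-series; the 4-jet and mu = 6 give E_6.

Type E6, Milnor number mu = 6.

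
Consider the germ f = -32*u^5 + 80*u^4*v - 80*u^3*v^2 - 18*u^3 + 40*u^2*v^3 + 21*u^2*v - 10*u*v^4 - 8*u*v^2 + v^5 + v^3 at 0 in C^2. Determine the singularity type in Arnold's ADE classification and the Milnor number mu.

The Hessian of f at 0 is [[0, 0], [0, 0]] with rank 0, so corank 2. A Groebner basis of the Jacobian ideal J(f) in C{u,v} is {243*u*v/10 + v^4 - 81*v^2/10, u*v^2 - v^3/3, u^2 - 5*u*v/6 + v^2/6}; counting standard monomials gives mu = 6. Corank 2; j^3 = -(2*u - v)*(3*u - v)^2 has shape L^2 M (L != M), so D-series; mu = 6 gives D_6.

Type D6, Milnor number mu = 6.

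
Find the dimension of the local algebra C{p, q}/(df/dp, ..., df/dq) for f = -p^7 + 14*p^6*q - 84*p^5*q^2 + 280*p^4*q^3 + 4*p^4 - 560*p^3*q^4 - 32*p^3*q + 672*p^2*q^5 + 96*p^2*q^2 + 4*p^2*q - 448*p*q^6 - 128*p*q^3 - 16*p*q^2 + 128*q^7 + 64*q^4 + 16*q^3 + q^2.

The Hessian of f at 0 is [[0, 0], [0, 2]] with rank 1, so corank 1. A Groebner basis of the Jacobian ideal J(f) in C{p,q} is {q^3, p^2 - 4*p*q + 4*q^2 + q/2}; counting standard monomials gives mu = 6. Corank 1: A-series; mu = 6 gives A_6.

6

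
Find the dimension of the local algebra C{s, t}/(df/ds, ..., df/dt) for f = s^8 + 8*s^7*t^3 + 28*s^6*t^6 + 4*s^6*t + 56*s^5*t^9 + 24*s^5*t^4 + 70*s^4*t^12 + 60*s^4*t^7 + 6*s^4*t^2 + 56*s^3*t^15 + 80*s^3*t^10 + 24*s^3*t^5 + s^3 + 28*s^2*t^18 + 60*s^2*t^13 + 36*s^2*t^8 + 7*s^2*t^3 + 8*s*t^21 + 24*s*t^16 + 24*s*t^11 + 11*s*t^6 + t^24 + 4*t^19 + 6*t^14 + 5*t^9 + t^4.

6

The Hessian of f at 0 has rank 0. Corank 2; j^3 = s^3 is a perfect cube, so E-series; the 4-jet and mu = 6 give E_6.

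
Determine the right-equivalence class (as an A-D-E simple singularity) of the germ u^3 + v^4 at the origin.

The Hessian of f at 0 is [[0, 0], [0, 0]] with rank 0, so corank 2. A Groebner basis of the Jacobian ideal J(f) in C{u,v} is {v^3, u^2}; counting standard monomials gives mu = 6. Corank 2; j^3 = u^3 is a perfect cube, so E-series; the 4-jet and mu = 6 give E_6.

E_{6}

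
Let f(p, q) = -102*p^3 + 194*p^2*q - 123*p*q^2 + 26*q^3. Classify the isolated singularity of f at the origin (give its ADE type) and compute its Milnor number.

The Hessian of f at 0 has rank 0. Corank 2; j^3 = -(3*p - 2*q)*(34*p^2 - 42*p*q + 13*q^2) splits into three distinct lines over C (the quadratic factor has nonzero discriminant), so D_4.

Type D_4, Milnor number mu = 4.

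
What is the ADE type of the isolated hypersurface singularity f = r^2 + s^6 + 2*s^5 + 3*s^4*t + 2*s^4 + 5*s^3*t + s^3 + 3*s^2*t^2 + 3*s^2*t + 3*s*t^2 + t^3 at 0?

The Hessian of f at 0 has rank 1. Corank 2; j^3 = (s + t)^3 is a perfect cube, so E-series; the 4-jet and mu = 7 give E_7.

E_{7}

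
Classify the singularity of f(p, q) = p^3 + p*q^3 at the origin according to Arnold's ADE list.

The Hessian of f at 0 is [[0, 0], [0, 0]] with rank 0, so corank 2. A Groebner basis of the Jacobian ideal J(f) in C{p,q} is {p^3, p*q^2, 3*p^2 + q^3}; counting standard monomials gives mu = 7. Corank 2; j^3 = p^3 is a perfect cube, so E-series; the 4-jet and mu = 7 give E_7.

E_{7}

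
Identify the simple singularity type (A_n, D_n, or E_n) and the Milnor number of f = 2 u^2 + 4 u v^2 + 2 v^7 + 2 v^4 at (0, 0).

The Hessian of f at 0 is [[4, 0], [0, 0]] with rank 1, so corank 1. A Groebner basis of the Jacobian ideal J(f) in C{u,v} is {u^3, u + v^2}; counting standard monomials gives mu = 6. Corank 1: A-series; mu = 6 gives A_6.

Type A6, Milnor number mu = 6.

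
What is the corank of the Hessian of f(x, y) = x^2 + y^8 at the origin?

Hessian at 0 has rank 1.

1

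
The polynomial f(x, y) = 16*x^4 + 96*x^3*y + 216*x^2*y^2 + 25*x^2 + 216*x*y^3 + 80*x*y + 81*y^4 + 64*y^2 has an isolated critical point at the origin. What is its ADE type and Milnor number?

Type A3, Milnor number mu = 3.

The Hessian of f at 0 has rank 1. Corank 1: A-series; mu = 3 gives A_3.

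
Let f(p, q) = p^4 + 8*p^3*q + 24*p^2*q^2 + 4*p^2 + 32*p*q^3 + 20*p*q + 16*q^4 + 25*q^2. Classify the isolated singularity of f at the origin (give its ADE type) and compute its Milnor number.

The Hessian of f at 0 has rank 1. Corank 1: A-series; mu = 3 gives A_3.

Type A3, Milnor number mu = 3.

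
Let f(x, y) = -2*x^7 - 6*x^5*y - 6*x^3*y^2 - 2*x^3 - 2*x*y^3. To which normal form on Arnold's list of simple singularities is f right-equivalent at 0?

The Hessian of f at 0 is [[0, 0], [0, 0]] with rank 0, so corank 2. A Groebner basis of the Jacobian ideal J(f) in C{x,y} is {x^3, x*y^2, 3*x^2 + y^3}; counting standard monomials gives mu = 7. Corank 2; j^3 = -2*x^3 is a perfect cube, so E-series; the 4-jet and mu = 7 give E_7.

E7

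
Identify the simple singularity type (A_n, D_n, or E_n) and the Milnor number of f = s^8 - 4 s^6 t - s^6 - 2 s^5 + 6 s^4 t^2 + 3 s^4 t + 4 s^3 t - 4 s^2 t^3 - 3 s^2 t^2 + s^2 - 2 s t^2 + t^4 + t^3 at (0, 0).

Type A_2, Milnor number mu = 2.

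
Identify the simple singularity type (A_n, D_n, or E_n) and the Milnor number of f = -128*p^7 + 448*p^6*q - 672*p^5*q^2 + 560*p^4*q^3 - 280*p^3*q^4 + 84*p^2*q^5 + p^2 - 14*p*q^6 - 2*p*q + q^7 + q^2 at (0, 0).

Type A_{6}, Milnor number mu = 6.

The Hessian of f at 0 is [[2, -2], [-2, 2]] with rank 1, so corank 1. A Groebner basis of the Jacobian ideal J(f) in C{p,q} is {q^6, p - q}; counting standard monomials gives mu = 6. Corank 1: A-series; mu = 6 gives A_6.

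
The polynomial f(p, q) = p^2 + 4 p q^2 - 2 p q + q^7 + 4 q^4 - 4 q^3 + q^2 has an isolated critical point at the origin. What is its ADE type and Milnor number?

The Hessian of f at 0 is [[2, -2], [-2, 2]] with rank 1, so corank 1. A Groebner basis of the Jacobian ideal J(f) in C{p,q} is {p^3 - 3*p^2*q - 3*p^2/2 + 2*p*q + p/4 - q/4, p/2 + q^2 - q/2}; counting standard monomials gives mu = 6. Corank 1: A-series; mu = 6 gives A_6.

Type A_{6}, Milnor number mu = 6.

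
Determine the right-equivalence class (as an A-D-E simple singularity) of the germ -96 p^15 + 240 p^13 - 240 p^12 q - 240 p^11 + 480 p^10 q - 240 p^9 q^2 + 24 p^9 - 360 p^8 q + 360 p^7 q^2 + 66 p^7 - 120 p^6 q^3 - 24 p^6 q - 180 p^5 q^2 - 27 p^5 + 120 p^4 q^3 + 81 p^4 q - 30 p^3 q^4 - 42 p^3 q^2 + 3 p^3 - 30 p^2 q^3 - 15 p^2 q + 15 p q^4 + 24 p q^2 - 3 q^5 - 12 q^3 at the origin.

D_6

The Hessian of f at 0 has rank 0. Corank 2; j^3 = 3*(p - 2*q)^2*(p - q) has shape L^2 M (L != M), so D-series; mu = 6 gives D_6.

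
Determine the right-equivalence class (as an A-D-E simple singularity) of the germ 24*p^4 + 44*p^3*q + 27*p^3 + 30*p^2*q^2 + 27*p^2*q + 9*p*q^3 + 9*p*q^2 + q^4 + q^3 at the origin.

The Hessian of f at 0 is [[0, 0], [0, 0]] with rank 0, so corank 2. A Groebner basis of the Jacobian ideal J(f) in C{p,q} is {19683*p^2/4 + 6561*p*q/2 + q^4 + 27*q^3/4 + 2187*q^2/4, p^3 + 135*p^2/4 + 45*p*q/2 + q^3/12 + 15*q^2/4, p^2*q - 243*p^2/4 - 81*p*q/2 - 7*q^3/36 - 27*q^2/4, 81*p^2 + p*q^2 + 54*p*q + 4*q^3/9 + 9*q^2}; counting standard monomials gives mu = 7. Corank 2; j^3 = (3*p + q)^3 is a perfect cube, so E-series; the 4-jet and mu = 7 give E_7.

E_{7}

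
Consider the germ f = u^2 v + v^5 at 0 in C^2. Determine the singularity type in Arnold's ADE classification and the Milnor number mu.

Type D6, Milnor number mu = 6.

The Hessian of f at 0 is [[0, 0], [0, 0]] with rank 0, so corank 2. A Groebner basis of the Jacobian ideal J(f) in C{u,v} is {u^2/5 + v^4, u^3, u*v}; counting standard monomials gives mu = 6. Corank 2; j^3 = u^2*v has shape L^2 M (L != M), so D-series; mu = 6 gives D_6.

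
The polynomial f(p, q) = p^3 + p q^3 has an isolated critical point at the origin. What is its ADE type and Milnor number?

The Hessian of f at 0 is [[0, 0], [0, 0]] with rank 0, so corank 2. A Groebner basis of the Jacobian ideal J(f) in C{p,q} is {p^3, p*q^2, 3*p^2 + q^3}; counting standard monomials gives mu = 7. Corank 2; j^3 = p^3 is a perfect cube, so E-series; the 4-jet and mu = 7 give E_7.

Type E_{7}, Milnor number mu = 7.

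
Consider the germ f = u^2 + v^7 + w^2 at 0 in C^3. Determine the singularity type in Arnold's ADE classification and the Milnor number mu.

Type A6, Milnor number mu = 6.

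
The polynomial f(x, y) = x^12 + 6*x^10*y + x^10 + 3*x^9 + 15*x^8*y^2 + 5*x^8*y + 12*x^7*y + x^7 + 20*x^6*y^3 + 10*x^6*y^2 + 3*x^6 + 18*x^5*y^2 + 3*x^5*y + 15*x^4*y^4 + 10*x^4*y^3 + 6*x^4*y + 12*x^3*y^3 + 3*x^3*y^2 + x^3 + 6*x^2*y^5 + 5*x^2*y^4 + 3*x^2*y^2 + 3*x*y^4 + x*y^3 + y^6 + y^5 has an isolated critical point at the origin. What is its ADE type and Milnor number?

Type E_7, Milnor number mu = 7.

The Hessian of f at 0 has rank 0. Corank 2; j^3 = x^3 is a perfect cube, so E-series; the 4-jet and mu = 7 give E_7.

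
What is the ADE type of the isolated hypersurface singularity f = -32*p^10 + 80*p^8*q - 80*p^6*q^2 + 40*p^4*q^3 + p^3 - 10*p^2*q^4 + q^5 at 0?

The Hessian of f at 0 has rank 0. Corank 2; j^3 = p^3 is a perfect cube, so E-series; the 5-jet and mu = 8 give E_8.

E_8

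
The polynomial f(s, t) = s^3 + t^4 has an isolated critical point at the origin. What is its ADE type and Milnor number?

Type E_{6}, Milnor number mu = 6.

The Hessian of f at 0 has rank 0. Corank 2; j^3 = s^3 is a perfect cube, so E-series; the 4-jet and mu = 6 give E_6.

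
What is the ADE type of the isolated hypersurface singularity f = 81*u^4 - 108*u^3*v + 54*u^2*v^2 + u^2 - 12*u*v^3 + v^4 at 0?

A_{3}

The Hessian of f at 0 has rank 1. Corank 1: A-series; mu = 3 gives A_3.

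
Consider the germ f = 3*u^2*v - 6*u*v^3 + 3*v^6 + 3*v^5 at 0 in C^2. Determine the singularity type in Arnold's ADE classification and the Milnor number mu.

Type D_7, Milnor number mu = 7.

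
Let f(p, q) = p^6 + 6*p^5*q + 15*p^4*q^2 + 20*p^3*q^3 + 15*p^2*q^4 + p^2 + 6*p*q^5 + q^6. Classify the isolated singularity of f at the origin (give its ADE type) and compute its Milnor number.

Type A_{5}, Milnor number mu = 5.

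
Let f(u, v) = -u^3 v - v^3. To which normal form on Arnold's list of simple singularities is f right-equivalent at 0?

E7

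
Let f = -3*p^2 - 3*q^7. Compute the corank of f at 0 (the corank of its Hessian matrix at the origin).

1

The Hessian at 0 is [[-6, 0], [0, 0]] of rank 1; hence corank 1.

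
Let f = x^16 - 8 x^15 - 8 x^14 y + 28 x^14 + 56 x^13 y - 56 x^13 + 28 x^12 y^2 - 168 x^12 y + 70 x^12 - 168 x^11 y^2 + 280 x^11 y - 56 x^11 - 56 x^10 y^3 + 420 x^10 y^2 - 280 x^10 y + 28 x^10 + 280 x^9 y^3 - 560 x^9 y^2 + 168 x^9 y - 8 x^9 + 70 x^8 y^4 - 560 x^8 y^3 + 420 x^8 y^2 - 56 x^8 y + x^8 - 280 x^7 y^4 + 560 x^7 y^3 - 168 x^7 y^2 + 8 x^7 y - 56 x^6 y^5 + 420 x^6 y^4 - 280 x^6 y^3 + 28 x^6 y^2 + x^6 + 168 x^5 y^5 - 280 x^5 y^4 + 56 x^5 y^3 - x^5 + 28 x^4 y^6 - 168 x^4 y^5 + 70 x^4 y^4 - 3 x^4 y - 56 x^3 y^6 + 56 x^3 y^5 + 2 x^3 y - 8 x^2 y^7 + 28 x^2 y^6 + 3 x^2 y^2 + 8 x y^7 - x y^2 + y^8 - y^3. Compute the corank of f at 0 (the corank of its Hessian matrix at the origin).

2

The Hessian at 0 is [[0, 0], [0, 0]] of rank 0; hence corank 2.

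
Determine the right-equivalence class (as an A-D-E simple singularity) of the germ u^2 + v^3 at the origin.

The Hessian of f at 0 has rank 1. Corank 1: A-series; mu = 2 gives A_2.

A2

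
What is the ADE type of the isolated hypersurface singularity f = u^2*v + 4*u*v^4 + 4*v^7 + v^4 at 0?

D_5

The Hessian of f at 0 has rank 0. Corank 2; j^3 = u^2*v has shape L^2 M (L != M), so D-series; mu = 5 gives D_5.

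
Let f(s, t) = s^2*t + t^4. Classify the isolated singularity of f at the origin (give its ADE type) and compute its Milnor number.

Type D_5, Milnor number mu = 5.

The Hessian of f at 0 has rank 0. Corank 2; j^3 = s^2*t has shape L^2 M (L != M), so D-series; mu = 5 gives D_5.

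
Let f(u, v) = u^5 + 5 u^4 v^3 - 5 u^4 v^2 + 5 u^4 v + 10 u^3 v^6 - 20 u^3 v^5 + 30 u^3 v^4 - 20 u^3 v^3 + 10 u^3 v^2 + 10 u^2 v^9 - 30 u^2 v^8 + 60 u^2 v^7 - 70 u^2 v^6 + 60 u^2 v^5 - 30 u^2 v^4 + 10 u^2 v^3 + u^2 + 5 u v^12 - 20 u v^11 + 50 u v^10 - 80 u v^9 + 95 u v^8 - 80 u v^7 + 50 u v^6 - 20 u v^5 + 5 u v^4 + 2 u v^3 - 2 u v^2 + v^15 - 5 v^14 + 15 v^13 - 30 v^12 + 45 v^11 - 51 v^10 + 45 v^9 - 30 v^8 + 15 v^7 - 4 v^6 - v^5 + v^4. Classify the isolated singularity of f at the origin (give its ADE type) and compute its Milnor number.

Type A4, Milnor number mu = 4.

The Hessian of f at 0 has rank 1. Corank 1: A-series; mu = 4 gives A_4.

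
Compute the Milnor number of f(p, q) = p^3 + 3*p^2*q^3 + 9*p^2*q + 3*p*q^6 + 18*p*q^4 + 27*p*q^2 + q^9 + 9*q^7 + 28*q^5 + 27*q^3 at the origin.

The Hessian of f at 0 has rank 0. Corank 2; j^3 = (p + 3*q)^3 is a perfect cube, so E-series; the 5-jet and mu = 8 give E_8.

8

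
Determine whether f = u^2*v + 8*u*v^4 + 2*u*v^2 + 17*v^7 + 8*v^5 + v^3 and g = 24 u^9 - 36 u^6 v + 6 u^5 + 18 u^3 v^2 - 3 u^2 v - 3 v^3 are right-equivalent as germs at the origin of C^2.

No.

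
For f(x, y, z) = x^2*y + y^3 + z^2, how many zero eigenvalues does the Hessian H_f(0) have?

Hessian at 0 has rank 1.

2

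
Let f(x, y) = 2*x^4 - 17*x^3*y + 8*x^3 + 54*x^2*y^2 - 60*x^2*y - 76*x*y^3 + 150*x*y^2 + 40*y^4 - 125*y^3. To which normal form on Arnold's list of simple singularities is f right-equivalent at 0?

E_7

The Hessian of f at 0 is [[0, 0], [0, 0]] with rank 0, so corank 2. A Groebner basis of the Jacobian ideal J(f) in C{x,y} is {768*x^2 - 3840*x*y + y^4 + 8*y^3 + 4800*y^2, x^3 + 540*x^2 - 2700*x*y - 10*y^3 + 3375*y^2, x^2*y + 152*x^2 - 760*x*y - 14*y^3/3 + 950*y^2, 32*x^2 + x*y^2 - 160*x*y - 13*y^3/6 + 200*y^2}; counting standard monomials gives mu = 7. Corank 2; j^3 = (2*x - 5*y)^3 is a perfect cube, so E-series; the 4-jet and mu = 7 give E_7.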